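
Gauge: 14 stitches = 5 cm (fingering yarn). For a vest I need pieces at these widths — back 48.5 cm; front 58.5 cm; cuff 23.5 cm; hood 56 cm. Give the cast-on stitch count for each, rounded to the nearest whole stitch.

back 136; front 164; cuff 66; hood 157.

Rate = 14/5 = 2.8 sts per cm.
back: 48.5 × 2.8 = 135.80 → 136.
front: 58.5 × 2.8 = 163.80 → 164.
cuff: 23.5 × 2.8 = 65.80 → 66.
hood: 56 × 2.8 = 156.80 → 157.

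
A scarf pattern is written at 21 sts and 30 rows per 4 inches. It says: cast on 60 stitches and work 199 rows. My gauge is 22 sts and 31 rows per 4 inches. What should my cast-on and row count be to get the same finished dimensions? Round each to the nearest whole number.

Stitches: 60 × 22/21 = 62.86 → 63.
Rows: 199 × 31/30 = 205.63 → 206.

Cast on 63 stitches; work 206 rows.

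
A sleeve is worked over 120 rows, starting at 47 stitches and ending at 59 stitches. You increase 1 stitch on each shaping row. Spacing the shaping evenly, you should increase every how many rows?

Increase every 10th row.

Stitches to add: |59 − 47| = 12.
Shaping rows needed: 12 / 1 = 12.
120 rows / 12 = every 10 rows.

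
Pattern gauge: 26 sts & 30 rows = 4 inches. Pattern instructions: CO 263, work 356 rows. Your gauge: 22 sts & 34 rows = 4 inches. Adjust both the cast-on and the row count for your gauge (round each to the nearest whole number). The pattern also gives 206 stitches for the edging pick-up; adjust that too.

Cast on 223 stitches; work 403 rows; edging pick-up 174 stitches.

Stitches: 263 × 22/26 = 222.54 → 223.
Rows: 356 × 34/30 = 403.47 → 403.
edging pick-up: 206 × 22/26 = 174.31 → 174.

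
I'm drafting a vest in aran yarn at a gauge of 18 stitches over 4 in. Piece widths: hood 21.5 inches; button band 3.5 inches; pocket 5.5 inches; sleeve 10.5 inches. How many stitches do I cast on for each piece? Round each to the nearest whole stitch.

Rate = 18/4 = 4.5 sts per in.
hood: 21.5 × 4.5 = 96.75 → 97.
button band: 3.5 × 4.5 = 15.75 → 16.
pocket: 5.5 × 4.5 = 24.75 → 25.
sleeve: 10.5 × 4.5 = 47.25 → 47.

hood 97; button band 16; pocket 25; sleeve 47.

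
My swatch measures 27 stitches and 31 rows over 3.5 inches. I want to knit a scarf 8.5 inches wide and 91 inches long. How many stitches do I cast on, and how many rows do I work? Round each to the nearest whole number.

Stitch gauge = 27/3.5 = 7.714 sts/in; 8.5 × 7.714 = 65.57 → 66 sts.
Row gauge = 31/3.5 = 8.857 rows/in; 91 × 8.857 = 806.00 → 806 rows.

Cast on 66 stitches and work 806 rows.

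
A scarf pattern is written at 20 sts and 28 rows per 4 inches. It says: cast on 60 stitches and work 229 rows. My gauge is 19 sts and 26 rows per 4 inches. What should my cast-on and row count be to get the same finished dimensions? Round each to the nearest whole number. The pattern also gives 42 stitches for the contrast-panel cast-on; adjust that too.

Cast on 57 stitches; work 213 rows; contrast-panel cast-on 40 stitches.

Stitches: 60 × 19/20 = 57.00 → 57.
Rows: 229 × 26/28 = 212.64 → 213.
contrast-panel cast-on: 42 × 19/20 = 39.90 → 40.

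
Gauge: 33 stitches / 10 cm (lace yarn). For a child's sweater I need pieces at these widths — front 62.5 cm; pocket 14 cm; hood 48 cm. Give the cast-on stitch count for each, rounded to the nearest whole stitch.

Rate = 33/10 = 3.3 sts per cm.
front: 62.5 × 3.3 = 206.25 → 206.
pocket: 14 × 3.3 = 46.20 → 46.
hood: 48 × 3.3 = 158.40 → 158.

front 206; pocket 46; hood 158.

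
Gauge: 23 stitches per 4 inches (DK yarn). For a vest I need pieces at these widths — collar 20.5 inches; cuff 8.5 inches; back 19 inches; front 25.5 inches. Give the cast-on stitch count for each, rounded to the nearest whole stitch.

Rate = 23/4 = 5.75 sts per in.
collar: 20.5 × 5.75 = 117.88 → 118.
cuff: 8.5 × 5.75 = 48.88 → 49.
back: 19 × 5.75 = 109.25 → 109.
front: 25.5 × 5.75 = 146.62 → 147.

collar 118; cuff 49; back 109; front 147.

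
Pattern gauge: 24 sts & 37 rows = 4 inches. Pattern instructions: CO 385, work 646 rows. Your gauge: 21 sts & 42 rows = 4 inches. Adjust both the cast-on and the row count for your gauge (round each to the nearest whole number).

Stitches: 385 × 21/24 = 336.88 → 337.
Rows: 646 × 42/37 = 733.30 → 733.

Cast on 337 stitches; work 733 rows.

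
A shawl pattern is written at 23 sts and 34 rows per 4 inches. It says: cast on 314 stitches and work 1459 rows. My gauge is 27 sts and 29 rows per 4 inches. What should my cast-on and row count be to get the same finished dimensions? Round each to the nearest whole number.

Cast on 369 stitches; work 1244 rows.

Stitches: 314 × 27/23 = 368.61 → 369.
Rows: 1459 × 29/34 = 1244.44 → 1244.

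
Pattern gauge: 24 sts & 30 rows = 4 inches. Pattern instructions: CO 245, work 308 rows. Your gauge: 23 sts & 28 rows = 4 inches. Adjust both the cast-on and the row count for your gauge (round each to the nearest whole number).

Cast on 235 stitches; work 287 rows.

Stitches: 245 × 23/24 = 234.79 → 235.
Rows: 308 × 28/30 = 287.47 → 287.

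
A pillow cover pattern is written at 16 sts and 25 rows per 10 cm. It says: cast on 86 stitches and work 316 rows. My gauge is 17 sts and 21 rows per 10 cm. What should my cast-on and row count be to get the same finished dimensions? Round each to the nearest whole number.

Cast on 91 stitches; work 265 rows.

Stitches: 86 × 17/16 = 91.38 → 91.
Rows: 316 × 21/25 = 265.44 → 265.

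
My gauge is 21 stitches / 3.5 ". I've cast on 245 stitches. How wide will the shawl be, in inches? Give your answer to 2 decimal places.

40.83 inches.

21 stitches / 3.5 inch = 6 stitches per inch.
245 / 6 = 40.833 inches.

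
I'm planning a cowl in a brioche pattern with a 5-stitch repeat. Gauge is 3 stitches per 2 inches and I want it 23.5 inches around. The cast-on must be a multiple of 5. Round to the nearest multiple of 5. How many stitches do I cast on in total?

CO 35 sts.

3 / 2 = 1.5 sts per inch.
23.5 × 1.5 = 35.25 sts.
Nearest multiple of 5: 35.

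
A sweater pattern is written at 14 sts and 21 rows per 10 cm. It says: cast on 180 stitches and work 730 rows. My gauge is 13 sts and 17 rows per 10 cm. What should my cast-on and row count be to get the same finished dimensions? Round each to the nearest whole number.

Cast on 167 stitches; work 591 rows.

Stitches: 180 × 13/14 = 167.14 → 167.
Rows: 730 × 17/21 = 590.95 → 591.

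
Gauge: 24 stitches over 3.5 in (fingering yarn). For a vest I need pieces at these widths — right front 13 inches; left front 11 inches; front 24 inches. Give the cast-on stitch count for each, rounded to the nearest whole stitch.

right front 89; left front 75; front 165.

Rate = 24/3.5 = 6.857 sts per in.
right front: 13 × 6.857 = 89.14 → 89.
left front: 11 × 6.857 = 75.43 → 75.
front: 24 × 6.857 = 164.57 → 165.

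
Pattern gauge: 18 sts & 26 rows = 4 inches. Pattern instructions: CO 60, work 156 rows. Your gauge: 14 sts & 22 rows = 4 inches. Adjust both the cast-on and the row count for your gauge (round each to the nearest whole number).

Cast on 47 stitches; work 132 rows.

Stitches: 60 × 14/18 = 46.67 → 47.
Rows: 156 × 22/26 = 132.00 → 132.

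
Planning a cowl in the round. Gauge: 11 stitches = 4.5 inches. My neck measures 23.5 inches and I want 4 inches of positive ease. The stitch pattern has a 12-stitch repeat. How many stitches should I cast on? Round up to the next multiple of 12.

CO 72 sts.

Finished = 23.5 + 4 = 27.5 inches.
11 / 4.5 = 2.444 sts/in.
27.5 × 2.444 = 67.22 sts.
Next multiple of 12: 72.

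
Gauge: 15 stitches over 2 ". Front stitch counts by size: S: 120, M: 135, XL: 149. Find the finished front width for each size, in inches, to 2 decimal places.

S 16.00 inches; M 18.00 inches; XL 19.87 inches.

15/2 = 7.5 sts per in.
S: 120 / 7.5 = 16.000 → 16.00 in.
M: 135 / 7.5 = 18.000 → 18.00 in.
XL: 149 / 7.5 = 19.867 → 19.87 in.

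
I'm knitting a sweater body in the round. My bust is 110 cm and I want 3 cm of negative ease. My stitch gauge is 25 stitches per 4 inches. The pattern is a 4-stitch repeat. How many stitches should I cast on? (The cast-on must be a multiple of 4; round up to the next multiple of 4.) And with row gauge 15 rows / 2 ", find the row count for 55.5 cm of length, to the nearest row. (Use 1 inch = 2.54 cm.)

Finished = 110 − 3 = 107 cm.
107 cm × 1/2.54 = 42.13 inches.
25/4 = 6.25 sts per in; 42.13 × 6.25 = 263.29 sts.
Next multiple of 4 → 264.
55.5 cm = 21.85 inches; × 7.5 = 163.88 → 164 rows.

Cast on 264 stitches; work 164 rows.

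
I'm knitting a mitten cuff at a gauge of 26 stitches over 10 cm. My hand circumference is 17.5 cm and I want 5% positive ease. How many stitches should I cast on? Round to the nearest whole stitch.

Finished = 17.5 × 1.05 = 18.38 cm.
26 / 10 = 2.6 sts per cm.
18.38 × 2.6 = 47.77 sts.
→ 48 sts.

CO 48 sts.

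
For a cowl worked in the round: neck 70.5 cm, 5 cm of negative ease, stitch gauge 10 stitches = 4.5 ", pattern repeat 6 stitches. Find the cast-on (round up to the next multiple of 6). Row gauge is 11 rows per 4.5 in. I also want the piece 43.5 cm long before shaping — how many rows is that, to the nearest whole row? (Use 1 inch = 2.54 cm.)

Finished = 70.5 − 5 = 65.5 cm.
65.5 cm × 1/2.54 = 25.79 inches.
10/4.5 = 2.222 sts per in; 25.79 × 2.222 = 57.31 sts.
Next multiple of 6 → 60.
43.5 cm = 17.13 inches; × 2.444 = 41.86 → 42 rows.

Cast on 60 stitches; work 42 rows.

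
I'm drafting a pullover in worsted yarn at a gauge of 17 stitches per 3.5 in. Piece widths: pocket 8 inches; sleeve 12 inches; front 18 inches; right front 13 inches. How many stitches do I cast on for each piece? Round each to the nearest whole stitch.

Rate = 17/3.5 = 4.857 sts per in.
pocket: 8 × 4.857 = 38.86 → 39.
sleeve: 12 × 4.857 = 58.29 → 58.
front: 18 × 4.857 = 87.43 → 87.
right front: 13 × 4.857 = 63.14 → 63.

pocket 39; sleeve 58; front 87; right front 63.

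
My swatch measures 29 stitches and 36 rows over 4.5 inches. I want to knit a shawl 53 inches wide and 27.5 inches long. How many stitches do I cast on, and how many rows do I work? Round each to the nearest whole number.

Stitch gauge = 29/4.5 = 6.444 sts/in; 53 × 6.444 = 341.56 → 342 sts.
Row gauge = 36/4.5 = 8 rows/in; 27.5 × 8 = 220.00 → 220 rows.

Cast on 342 stitches and work 220 rows.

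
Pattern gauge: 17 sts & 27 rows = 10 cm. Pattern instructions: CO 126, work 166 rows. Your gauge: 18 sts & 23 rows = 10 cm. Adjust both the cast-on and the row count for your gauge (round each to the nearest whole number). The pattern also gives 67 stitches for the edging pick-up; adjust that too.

Cast on 133 stitches; work 141 rows; edging pick-up 71 stitches.

Stitches: 126 × 18/17 = 133.41 → 133.
Rows: 166 × 23/27 = 141.41 → 141.
edging pick-up: 67 × 18/17 = 70.94 → 71.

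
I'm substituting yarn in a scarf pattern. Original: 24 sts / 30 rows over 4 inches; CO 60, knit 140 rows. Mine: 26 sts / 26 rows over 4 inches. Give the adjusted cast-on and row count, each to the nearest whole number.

Cast on 65 stitches; work 121 rows.

Stitches: 60 × 26/24 = 65.00 → 65.
Rows: 140 × 26/30 = 121.33 → 121.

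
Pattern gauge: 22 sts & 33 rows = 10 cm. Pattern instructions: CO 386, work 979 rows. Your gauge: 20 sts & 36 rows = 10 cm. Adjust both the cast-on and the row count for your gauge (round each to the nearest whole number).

Cast on 351 stitches; work 1068 rows.

Stitches: 386 × 20/22 = 350.91 → 351.
Rows: 979 × 36/33 = 1068.00 → 1068.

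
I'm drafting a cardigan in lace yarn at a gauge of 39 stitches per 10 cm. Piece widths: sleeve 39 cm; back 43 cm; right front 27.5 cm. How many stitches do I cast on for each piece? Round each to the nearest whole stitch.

Rate = 39/10 = 3.9 sts per cm.
sleeve: 39 × 3.9 = 152.10 → 152.
back: 43 × 3.9 = 167.70 → 168.
right front: 27.5 × 3.9 = 107.25 → 107.

sleeve 152; back 168; right front 107.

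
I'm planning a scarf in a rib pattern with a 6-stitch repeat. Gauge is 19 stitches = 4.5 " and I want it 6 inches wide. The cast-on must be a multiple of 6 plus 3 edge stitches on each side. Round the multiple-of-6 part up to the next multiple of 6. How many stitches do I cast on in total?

CO 30 sts.

19 / 4.5 = 4.222 sts per inch.
6 × 4.222 = 25.33 sts.
Less 6 edge sts → 19.33 for the repeat.
Next multiple of 6: 24.
Add back 6 edge sts → 30.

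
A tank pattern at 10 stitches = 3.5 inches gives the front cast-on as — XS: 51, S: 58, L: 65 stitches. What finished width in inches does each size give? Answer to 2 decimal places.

10/3.5 = 2.857 sts per in.
XS: 51 / 2.857 = 17.850 → 17.85 in.
S: 58 / 2.857 = 20.300 → 20.30 in.
L: 65 / 2.857 = 22.750 → 22.75 in.

XS 17.85 inches; S 20.30 inches; L 22.75 inches.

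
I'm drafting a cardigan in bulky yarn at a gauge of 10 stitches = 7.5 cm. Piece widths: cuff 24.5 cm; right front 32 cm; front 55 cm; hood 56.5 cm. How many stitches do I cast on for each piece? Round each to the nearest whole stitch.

cuff 33; right front 43; front 73; hood 75.

Rate = 10/7.5 = 1.333 sts per cm.
cuff: 24.5 × 1.333 = 32.67 → 33.
right front: 32 × 1.333 = 42.67 → 43.
front: 55 × 1.333 = 73.33 → 73.
hood: 56.5 × 1.333 = 75.33 → 75.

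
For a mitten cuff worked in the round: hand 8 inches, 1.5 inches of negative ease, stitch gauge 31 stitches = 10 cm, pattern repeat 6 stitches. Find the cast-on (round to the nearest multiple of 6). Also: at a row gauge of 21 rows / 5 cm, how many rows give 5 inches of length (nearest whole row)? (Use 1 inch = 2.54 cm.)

Cast on 54 stitches; work 53 rows.

Finished = 8 − 1.5 = 6.5 inches.
6.5 inches × 2.54 = 16.51 cm.
31/10 = 3.1 sts per cm; 16.51 × 3.1 = 51.18 sts.
Nearest multiple of 6 → 54.
5 inches = 12.70 cm; × 4.2 = 53.34 → 53 rows.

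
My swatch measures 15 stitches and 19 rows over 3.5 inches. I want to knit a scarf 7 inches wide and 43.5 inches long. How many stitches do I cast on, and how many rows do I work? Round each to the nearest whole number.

Cast on 30 stitches and work 236 rows.

Stitch gauge = 15/3.5 = 4.286 sts/in; 7 × 4.286 = 30.00 → 30 sts.
Row gauge = 19/3.5 = 5.429 rows/in; 43.5 × 5.429 = 236.14 → 236 rows.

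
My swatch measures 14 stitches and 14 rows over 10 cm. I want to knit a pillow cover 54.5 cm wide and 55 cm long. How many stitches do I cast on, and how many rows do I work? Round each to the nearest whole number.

Cast on 76 stitches and work 77 rows.

Stitch gauge = 14/10 = 1.4 sts/cm; 54.5 × 1.4 = 76.30 → 76 sts.
Row gauge = 14/10 = 1.4 rows/cm; 55 × 1.4 = 77.00 → 77 rows.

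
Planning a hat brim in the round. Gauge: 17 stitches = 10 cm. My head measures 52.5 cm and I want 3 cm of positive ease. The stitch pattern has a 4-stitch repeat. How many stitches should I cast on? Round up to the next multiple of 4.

CO 96 sts.

Finished = 52.5 + 3 = 55.5 cm.
17 / 10 = 1.7 sts/cm.
55.5 × 1.7 = 94.35 sts.
Next multiple of 4: 96.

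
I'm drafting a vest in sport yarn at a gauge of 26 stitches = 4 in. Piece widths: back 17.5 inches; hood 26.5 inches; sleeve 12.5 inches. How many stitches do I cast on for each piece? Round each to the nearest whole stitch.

back 114; hood 172; sleeve 81.

Rate = 26/4 = 6.5 sts per in.
back: 17.5 × 6.5 = 113.75 → 114.
hood: 26.5 × 6.5 = 172.25 → 172.
sleeve: 12.5 × 6.5 = 81.25 → 81.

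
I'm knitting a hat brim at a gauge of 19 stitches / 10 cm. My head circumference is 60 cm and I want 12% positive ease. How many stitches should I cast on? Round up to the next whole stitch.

128 stitches.

Finished = 60 × 1.12 = 67.20 cm.
19 / 10 = 1.9 sts per cm.
67.20 × 1.9 = 127.68 sts.
→ 128 sts.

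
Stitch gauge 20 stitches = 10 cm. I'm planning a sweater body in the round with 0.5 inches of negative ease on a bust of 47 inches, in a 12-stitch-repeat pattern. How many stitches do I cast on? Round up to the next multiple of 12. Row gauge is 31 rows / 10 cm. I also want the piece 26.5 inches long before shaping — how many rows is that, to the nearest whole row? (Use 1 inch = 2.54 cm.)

Finished = 47 − 0.5 = 46.5 inches.
46.5 inches × 2.54 = 118.11 cm.
20/10 = 2 sts per cm; 118.11 × 2 = 236.22 sts.
Next multiple of 12 → 240.
26.5 inches = 67.31 cm; × 3.1 = 208.66 → 209 rows.

Cast on 240 stitches; work 209 rows.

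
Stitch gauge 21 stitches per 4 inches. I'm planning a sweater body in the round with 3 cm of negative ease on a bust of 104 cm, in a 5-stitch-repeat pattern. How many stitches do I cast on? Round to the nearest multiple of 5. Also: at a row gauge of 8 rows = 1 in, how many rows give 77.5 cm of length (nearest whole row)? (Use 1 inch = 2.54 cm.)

Finished = 104 − 3 = 101 cm.
101 cm × 1/2.54 = 39.76 inches.
21/4 = 5.25 sts per in; 39.76 × 5.25 = 208.76 sts.
Nearest multiple of 5 → 210.
77.5 cm = 30.51 inches; × 8 = 244.09 → 244 rows.

Cast on 210 stitches; work 244 rows.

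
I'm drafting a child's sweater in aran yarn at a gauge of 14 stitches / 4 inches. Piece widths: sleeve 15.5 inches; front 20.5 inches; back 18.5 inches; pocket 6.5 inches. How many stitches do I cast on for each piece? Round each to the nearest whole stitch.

sleeve 54; front 72; back 65; pocket 23.

Rate = 14/4 = 3.5 sts per in.
sleeve: 15.5 × 3.5 = 54.25 → 54.
front: 20.5 × 3.5 = 71.75 → 72.
back: 18.5 × 3.5 = 64.75 → 65.
pocket: 6.5 × 3.5 = 22.75 → 23.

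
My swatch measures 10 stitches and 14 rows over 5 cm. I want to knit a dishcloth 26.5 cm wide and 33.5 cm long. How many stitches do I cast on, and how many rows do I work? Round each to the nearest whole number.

Cast on 53 stitches and work 94 rows.

Stitch gauge = 10/5 = 2 sts/cm; 26.5 × 2 = 53.00 → 53 sts.
Row gauge = 14/5 = 2.8 rows/cm; 33.5 × 2.8 = 93.80 → 94 rows.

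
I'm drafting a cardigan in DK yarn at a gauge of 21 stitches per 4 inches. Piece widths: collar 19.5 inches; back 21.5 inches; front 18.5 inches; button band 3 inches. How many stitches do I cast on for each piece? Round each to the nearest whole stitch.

collar 102; back 113; front 97; button band 16.

Rate = 21/4 = 5.25 sts per in.
collar: 19.5 × 5.25 = 102.38 → 102.
back: 21.5 × 5.25 = 112.88 → 113.
front: 18.5 × 5.25 = 97.12 → 97.
button band: 3 × 5.25 = 15.75 → 16.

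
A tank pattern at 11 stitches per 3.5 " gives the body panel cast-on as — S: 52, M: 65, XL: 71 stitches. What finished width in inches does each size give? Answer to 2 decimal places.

S 16.55 inches; M 20.68 inches; XL 22.59 inches.

11/3.5 = 3.143 sts per in.
S: 52 / 3.143 = 16.545 → 16.55 in.
M: 65 / 3.143 = 20.682 → 20.68 in.
XL: 71 / 3.143 = 22.591 → 22.59 in.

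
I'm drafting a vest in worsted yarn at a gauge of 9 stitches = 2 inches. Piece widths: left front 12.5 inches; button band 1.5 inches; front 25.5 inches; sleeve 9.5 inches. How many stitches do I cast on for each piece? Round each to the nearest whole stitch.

left front 56; button band 7; front 115; sleeve 43.

Rate = 9/2 = 4.5 sts per in.
left front: 12.5 × 4.5 = 56.25 → 56.
button band: 1.5 × 4.5 = 6.75 → 7.
front: 25.5 × 4.5 = 114.75 → 115.
sleeve: 9.5 × 4.5 = 42.75 → 43.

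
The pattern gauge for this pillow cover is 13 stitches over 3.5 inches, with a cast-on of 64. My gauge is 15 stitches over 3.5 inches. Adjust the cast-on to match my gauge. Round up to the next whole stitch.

74 stitches.

Scale factor = 15 / 13 = 1.154.
64 × 15 / 13 = 73.85 sts.
→ 74 sts.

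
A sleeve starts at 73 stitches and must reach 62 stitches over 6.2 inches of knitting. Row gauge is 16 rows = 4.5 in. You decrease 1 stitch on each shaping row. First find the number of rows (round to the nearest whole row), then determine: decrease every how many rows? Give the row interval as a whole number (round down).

Decrease every 2nd row.

Rows = 6.2 × 3.556 = 22.0 → 22 rows.
Stitches to remove: 11 → 11 shaping rows (at 1 st each).
22 / 11 = 2.00 → every 2 rows.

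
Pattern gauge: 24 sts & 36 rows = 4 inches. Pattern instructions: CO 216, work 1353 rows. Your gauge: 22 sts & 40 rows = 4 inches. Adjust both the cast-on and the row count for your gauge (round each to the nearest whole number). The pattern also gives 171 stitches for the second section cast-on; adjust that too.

Stitches: 216 × 22/24 = 198.00 → 198.
Rows: 1353 × 40/36 = 1503.33 → 1503.
second section cast-on: 171 × 22/24 = 156.75 → 157.

Cast on 198 stitches; work 1503 rows; second section cast-on 157 stitches.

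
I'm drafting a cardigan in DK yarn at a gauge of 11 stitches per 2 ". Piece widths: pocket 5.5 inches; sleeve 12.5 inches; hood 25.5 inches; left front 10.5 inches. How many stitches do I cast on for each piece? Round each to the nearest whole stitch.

pocket 30; sleeve 69; hood 140; left front 58.

Rate = 11/2 = 5.5 sts per in.
pocket: 5.5 × 5.5 = 30.25 → 30.
sleeve: 12.5 × 5.5 = 68.75 → 69.
hood: 25.5 × 5.5 = 140.25 → 140.
left front: 10.5 × 5.5 = 57.75 → 58.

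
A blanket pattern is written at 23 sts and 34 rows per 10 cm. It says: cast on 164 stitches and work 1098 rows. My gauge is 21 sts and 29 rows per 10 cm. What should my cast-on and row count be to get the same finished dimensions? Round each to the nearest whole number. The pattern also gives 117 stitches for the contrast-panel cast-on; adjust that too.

Stitches: 164 × 21/23 = 149.74 → 150.
Rows: 1098 × 29/34 = 936.53 → 937.
contrast-panel cast-on: 117 × 21/23 = 106.83 → 107.

Cast on 150 stitches; work 937 rows; contrast-panel cast-on 107 stitches.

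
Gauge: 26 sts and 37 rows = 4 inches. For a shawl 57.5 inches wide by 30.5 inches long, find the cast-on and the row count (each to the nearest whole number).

Cast on 374 stitches and work 282 rows.

Stitch gauge = 26/4 = 6.5 sts/in; 57.5 × 6.5 = 373.75 → 374 sts.
Row gauge = 37/4 = 9.25 rows/in; 30.5 × 9.25 = 282.12 → 282 rows.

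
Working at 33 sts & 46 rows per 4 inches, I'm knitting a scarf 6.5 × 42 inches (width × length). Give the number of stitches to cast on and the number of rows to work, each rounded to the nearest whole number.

Stitch gauge = 33/4 = 8.25 sts/in; 6.5 × 8.25 = 53.62 → 54 sts.
Row gauge = 46/4 = 11.5 rows/in; 42 × 11.5 = 483.00 → 483 rows.

Cast on 54 stitches and work 483 rows.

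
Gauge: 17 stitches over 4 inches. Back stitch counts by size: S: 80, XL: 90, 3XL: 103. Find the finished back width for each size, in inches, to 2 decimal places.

S 18.82 inches; XL 21.18 inches; 3XL 24.24 inches.

17/4 = 4.25 sts per in.
S: 80 / 4.25 = 18.824 → 18.82 in.
XL: 90 / 4.25 = 21.176 → 21.18 in.
3XL: 103 / 4.25 = 24.235 → 24.24 in.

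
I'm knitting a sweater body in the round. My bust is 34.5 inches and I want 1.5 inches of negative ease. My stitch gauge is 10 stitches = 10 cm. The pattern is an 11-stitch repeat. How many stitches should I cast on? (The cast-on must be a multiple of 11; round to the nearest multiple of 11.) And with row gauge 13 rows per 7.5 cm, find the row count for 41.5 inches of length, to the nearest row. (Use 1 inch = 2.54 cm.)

Cast on 88 stitches; work 183 rows.

Finished = 34.5 − 1.5 = 33 inches.
33 inches × 2.54 = 83.82 cm.
10/10 = 1 sts per cm; 83.82 × 1 = 83.82 sts.
Nearest multiple of 11 → 88.
41.5 inches = 105.41 cm; × 1.733 = 182.71 → 183 rows.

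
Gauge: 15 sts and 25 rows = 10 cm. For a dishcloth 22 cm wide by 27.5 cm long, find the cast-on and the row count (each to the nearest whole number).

Cast on 33 stitches and work 69 rows.

Stitch gauge = 15/10 = 1.5 sts/cm; 22 × 1.5 = 33.00 → 33 sts.
Row gauge = 25/10 = 2.5 rows/cm; 27.5 × 2.5 = 68.75 → 69 rows.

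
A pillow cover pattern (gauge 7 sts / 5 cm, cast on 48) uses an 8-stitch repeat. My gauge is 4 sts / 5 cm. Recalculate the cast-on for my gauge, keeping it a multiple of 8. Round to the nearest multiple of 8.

CO 24 sts.

48 × 4 / 7 = 27.43.
Nearest multiple of 8: 24.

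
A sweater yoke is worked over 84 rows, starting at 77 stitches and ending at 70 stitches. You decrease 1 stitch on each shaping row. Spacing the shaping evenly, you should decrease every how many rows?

Stitches to remove: |70 − 77| = 7.
Shaping rows needed: 7 / 1 = 7.
84 rows / 7 = every 12 rows.

Decrease every 12th row.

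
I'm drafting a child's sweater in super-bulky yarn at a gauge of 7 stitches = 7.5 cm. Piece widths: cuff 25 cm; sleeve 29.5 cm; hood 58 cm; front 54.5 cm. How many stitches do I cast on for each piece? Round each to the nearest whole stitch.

Rate = 7/7.5 = 0.933 sts per cm.
cuff: 25 × 0.933 = 23.33 → 23.
sleeve: 29.5 × 0.933 = 27.53 → 28.
hood: 58 × 0.933 = 54.13 → 54.
front: 54.5 × 0.933 = 50.87 → 51.

cuff 23; sleeve 28; hood 54; front 51.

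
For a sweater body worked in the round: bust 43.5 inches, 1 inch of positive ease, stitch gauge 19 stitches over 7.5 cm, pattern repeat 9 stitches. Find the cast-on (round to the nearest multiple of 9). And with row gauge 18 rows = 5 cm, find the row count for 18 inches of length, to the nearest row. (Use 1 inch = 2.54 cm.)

Finished = 43.5 + 1 = 44.5 inches.
44.5 inches × 2.54 = 113.03 cm.
19/7.5 = 2.533 sts per cm; 113.03 × 2.533 = 286.34 sts.
Nearest multiple of 9 → 288.
18 inches = 45.72 cm; × 3.6 = 164.59 → 165 rows.

Cast on 288 stitches; work 165 rows.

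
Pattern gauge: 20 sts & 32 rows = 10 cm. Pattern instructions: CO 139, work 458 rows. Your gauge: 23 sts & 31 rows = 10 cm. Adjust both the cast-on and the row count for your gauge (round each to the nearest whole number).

Stitches: 139 × 23/20 = 159.85 → 160.
Rows: 458 × 31/32 = 443.69 → 444.

Cast on 160 stitches; work 444 rows.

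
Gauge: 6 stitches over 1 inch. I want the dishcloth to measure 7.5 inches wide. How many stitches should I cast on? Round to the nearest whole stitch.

6 stitches / 1 in = 6 stitches per inch.
7.5 × 6 = 45.00 stitches.

CO 45 sts.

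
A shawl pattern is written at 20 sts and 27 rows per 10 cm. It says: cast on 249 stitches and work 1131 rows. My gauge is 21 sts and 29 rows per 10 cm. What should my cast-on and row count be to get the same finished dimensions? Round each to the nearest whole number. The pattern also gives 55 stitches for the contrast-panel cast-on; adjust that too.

Stitches: 249 × 21/20 = 261.45 → 261.
Rows: 1131 × 29/27 = 1214.78 → 1215.
contrast-panel cast-on: 55 × 21/20 = 57.75 → 58.

Cast on 261 stitches; work 1215 rows; contrast-panel cast-on 58 stitches.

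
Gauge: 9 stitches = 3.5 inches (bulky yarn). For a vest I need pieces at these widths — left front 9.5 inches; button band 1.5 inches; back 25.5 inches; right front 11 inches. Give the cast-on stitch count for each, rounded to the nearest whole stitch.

left front 24; button band 4; back 66; right front 28.

Rate = 9/3.5 = 2.571 sts per in.
left front: 9.5 × 2.571 = 24.43 → 24.
button band: 1.5 × 2.571 = 3.86 → 4.
back: 25.5 × 2.571 = 65.57 → 66.
right front: 11 × 2.571 = 28.29 → 28.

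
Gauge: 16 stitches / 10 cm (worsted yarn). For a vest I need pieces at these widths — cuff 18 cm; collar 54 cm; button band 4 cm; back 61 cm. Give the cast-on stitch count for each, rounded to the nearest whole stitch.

Rate = 16/10 = 1.6 sts per cm.
cuff: 18 × 1.6 = 28.80 → 29.
collar: 54 × 1.6 = 86.40 → 86.
button band: 4 × 1.6 = 6.40 → 6.
back: 61 × 1.6 = 97.60 → 98.

cuff 29; collar 86; button band 6; back 98.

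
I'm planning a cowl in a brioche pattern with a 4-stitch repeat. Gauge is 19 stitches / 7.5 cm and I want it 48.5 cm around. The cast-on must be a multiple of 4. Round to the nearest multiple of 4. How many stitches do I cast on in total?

19 / 7.5 = 2.533 sts per cm.
48.5 × 2.533 = 122.87 sts.
Nearest multiple of 4: 124.

Cast on 124 stitches.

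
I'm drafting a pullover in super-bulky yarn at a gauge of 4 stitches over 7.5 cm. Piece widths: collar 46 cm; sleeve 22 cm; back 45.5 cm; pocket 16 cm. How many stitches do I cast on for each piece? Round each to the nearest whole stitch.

collar 25; sleeve 12; back 24; pocket 9.

Rate = 4/7.5 = 0.533 sts per cm.
collar: 46 × 0.533 = 24.53 → 25.
sleeve: 22 × 0.533 = 11.73 → 12.
back: 45.5 × 0.533 = 24.27 → 24.
pocket: 16 × 0.533 = 8.53 → 9.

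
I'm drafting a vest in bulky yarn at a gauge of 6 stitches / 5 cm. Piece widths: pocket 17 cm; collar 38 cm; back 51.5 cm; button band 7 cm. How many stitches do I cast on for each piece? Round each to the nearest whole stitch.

pocket 20; collar 46; back 62; button band 8.

Rate = 6/5 = 1.2 sts per cm.
pocket: 17 × 1.2 = 20.40 → 20.
collar: 38 × 1.2 = 45.60 → 46.
back: 51.5 × 1.2 = 61.80 → 62.
button band: 7 × 1.2 = 8.40 → 8.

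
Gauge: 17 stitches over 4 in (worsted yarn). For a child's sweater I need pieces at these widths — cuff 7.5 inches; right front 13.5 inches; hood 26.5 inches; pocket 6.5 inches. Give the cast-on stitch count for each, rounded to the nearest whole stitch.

cuff 32; right front 57; hood 113; pocket 28.

Rate = 17/4 = 4.25 sts per in.
cuff: 7.5 × 4.25 = 31.88 → 32.
right front: 13.5 × 4.25 = 57.38 → 57.
hood: 26.5 × 4.25 = 112.62 → 113.
pocket: 6.5 × 4.25 = 27.62 → 28.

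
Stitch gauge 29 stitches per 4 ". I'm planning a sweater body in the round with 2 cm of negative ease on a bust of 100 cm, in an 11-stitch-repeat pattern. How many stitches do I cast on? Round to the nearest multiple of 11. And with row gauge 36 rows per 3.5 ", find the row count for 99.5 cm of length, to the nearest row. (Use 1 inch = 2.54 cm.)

Cast on 275 stitches; work 403 rows.

Finished = 100 − 2 = 98 cm.
98 cm × 1/2.54 = 38.58 inches.
29/4 = 7.25 sts per in; 38.58 × 7.25 = 279.72 sts.
Nearest multiple of 11 → 275.
99.5 cm = 39.17 inches; × 10.286 = 402.92 → 403 rows.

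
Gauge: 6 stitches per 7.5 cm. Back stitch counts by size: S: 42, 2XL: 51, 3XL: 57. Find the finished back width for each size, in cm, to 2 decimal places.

S 52.50 cm; 2XL 63.75 cm; 3XL 71.25 cm.

6/7.5 = 0.8 sts per cm.
S: 42 / 0.8 = 52.500 → 52.50 cm.
2XL: 51 / 0.8 = 63.750 → 63.75 cm.
3XL: 57 / 0.8 = 71.250 → 71.25 cm.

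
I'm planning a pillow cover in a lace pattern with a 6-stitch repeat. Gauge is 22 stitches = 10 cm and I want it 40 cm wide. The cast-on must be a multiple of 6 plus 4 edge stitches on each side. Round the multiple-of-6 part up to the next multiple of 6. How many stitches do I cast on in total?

22 / 10 = 2.2 sts per cm.
40 × 2.2 = 88.00 sts.
Less 8 edge sts → 80.00 for the repeat.
Next multiple of 6: 84.
Add back 8 edge sts → 92.

Cast on 92 stitches.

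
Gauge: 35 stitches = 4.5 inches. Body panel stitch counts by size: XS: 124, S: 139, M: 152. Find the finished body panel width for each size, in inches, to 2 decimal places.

35/4.5 = 7.778 sts per in.
XS: 124 / 7.778 = 15.943 → 15.94 in.
S: 139 / 7.778 = 17.871 → 17.87 in.
M: 152 / 7.778 = 19.543 → 19.54 in.

XS 15.94 inches; S 17.87 inches; M 19.54 inches.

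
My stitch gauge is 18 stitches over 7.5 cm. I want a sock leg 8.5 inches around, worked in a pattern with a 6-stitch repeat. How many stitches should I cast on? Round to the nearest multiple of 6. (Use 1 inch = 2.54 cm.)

54 stitches.

8.5 in = 8.5 × 2.54 = 21.59 cm.
18 / 7.5 = 2.4 sts/cm.
21.59 × 2.4 = 51.82 sts.
→ 54.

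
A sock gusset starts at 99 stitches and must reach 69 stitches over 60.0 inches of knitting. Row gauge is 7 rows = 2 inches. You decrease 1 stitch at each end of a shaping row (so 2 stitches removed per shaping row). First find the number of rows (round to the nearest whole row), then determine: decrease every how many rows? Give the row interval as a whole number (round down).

Rows = 60.0 × 3.5 = 210.0 → 210 rows.
Stitches to remove: 30 → 15 shaping rows (at 2 st each).
210 / 15 = 14.00 → every 14 rows.

Decrease every 14th row.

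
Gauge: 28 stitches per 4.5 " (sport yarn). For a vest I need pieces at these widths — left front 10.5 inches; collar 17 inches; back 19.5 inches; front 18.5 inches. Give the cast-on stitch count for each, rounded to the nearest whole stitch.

Rate = 28/4.5 = 6.222 sts per in.
left front: 10.5 × 6.222 = 65.33 → 65.
collar: 17 × 6.222 = 105.78 → 106.
back: 19.5 × 6.222 = 121.33 → 121.
front: 18.5 × 6.222 = 115.11 → 115.

left front 65; collar 106; back 121; front 115.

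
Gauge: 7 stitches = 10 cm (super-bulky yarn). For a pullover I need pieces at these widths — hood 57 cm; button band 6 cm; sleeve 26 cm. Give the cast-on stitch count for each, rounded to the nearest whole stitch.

Rate = 7/10 = 0.7 sts per cm.
hood: 57 × 0.7 = 39.90 → 40.
button band: 6 × 0.7 = 4.20 → 4.
sleeve: 26 × 0.7 = 18.20 → 18.

hood 40; button band 4; sleeve 18.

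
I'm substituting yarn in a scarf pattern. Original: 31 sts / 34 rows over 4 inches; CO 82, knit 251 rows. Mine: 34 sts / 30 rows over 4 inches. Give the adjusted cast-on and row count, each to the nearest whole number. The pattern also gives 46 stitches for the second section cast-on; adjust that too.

Stitches: 82 × 34/31 = 89.94 → 90.
Rows: 251 × 30/34 = 221.47 → 221.
second section cast-on: 46 × 34/31 = 50.45 → 50.

Cast on 90 stitches; work 221 rows; second section cast-on 50 stitches.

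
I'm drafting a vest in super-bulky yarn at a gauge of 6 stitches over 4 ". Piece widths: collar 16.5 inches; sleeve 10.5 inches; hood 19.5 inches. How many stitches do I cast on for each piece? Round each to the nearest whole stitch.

collar 25; sleeve 16; hood 29.

Rate = 6/4 = 1.5 sts per in.
collar: 16.5 × 1.5 = 24.75 → 25.
sleeve: 10.5 × 1.5 = 15.75 → 16.
hood: 19.5 × 1.5 = 29.25 → 29.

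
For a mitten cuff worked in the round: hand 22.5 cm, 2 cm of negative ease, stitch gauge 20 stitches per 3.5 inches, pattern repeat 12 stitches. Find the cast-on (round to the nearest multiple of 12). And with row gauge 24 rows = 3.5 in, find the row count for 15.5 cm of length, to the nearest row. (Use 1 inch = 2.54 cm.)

Cast on 48 stitches; work 42 rows.

Finished = 22.5 − 2 = 20.5 cm.
20.5 cm × 1/2.54 = 8.07 inches.
20/3.5 = 5.714 sts per in; 8.07 × 5.714 = 46.12 sts.
Nearest multiple of 12 → 48.
15.5 cm = 6.10 inches; × 6.857 = 41.84 → 42 rows.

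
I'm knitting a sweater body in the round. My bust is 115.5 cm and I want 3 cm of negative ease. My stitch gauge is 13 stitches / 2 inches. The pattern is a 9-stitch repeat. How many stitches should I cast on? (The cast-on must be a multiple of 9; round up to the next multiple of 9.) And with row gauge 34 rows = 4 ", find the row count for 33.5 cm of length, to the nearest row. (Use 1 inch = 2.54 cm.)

Cast on 288 stitches; work 112 rows.

Finished = 115.5 − 3 = 112.5 cm.
112.5 cm × 1/2.54 = 44.29 inches.
13/2 = 6.5 sts per in; 44.29 × 6.5 = 287.89 sts.
Next multiple of 9 → 288.
33.5 cm = 13.19 inches; × 8.5 = 112.11 → 112 rows.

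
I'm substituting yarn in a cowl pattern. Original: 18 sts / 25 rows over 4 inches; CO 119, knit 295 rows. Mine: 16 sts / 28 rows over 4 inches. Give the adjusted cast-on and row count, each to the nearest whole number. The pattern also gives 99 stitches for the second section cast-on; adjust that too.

Stitches: 119 × 16/18 = 105.78 → 106.
Rows: 295 × 28/25 = 330.40 → 330.
second section cast-on: 99 × 16/18 = 88.00 → 88.

Cast on 106 stitches; work 330 rows; second section cast-on 88 stitches.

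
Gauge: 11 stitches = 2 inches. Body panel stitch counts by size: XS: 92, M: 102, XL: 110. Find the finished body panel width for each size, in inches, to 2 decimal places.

11/2 = 5.5 sts per in.
XS: 92 / 5.5 = 16.727 → 16.73 in.
M: 102 / 5.5 = 18.545 → 18.55 in.
XL: 110 / 5.5 = 20.000 → 20.00 in.

XS 16.73 inches; M 18.55 inches; XL 20.00 inches.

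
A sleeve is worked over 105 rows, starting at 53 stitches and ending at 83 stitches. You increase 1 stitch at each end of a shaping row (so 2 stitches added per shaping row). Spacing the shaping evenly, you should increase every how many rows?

Increase every 7th row.

Stitches to add: |83 − 53| = 30.
Shaping rows needed: 30 / 2 = 15.
105 rows / 15 = every 7 rows.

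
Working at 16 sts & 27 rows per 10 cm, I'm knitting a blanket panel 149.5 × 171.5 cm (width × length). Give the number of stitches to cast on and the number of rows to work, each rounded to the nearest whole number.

Cast on 239 stitches and work 463 rows.

Stitch gauge = 16/10 = 1.6 sts/cm; 149.5 × 1.6 = 239.20 → 239 sts.
Row gauge = 27/10 = 2.7 rows/cm; 171.5 × 2.7 = 463.05 → 463 rows.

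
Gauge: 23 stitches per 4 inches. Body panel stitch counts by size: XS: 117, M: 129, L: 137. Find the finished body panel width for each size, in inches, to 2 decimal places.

XS 20.35 inches; M 22.43 inches; L 23.83 inches.

23/4 = 5.75 sts per in.
XS: 117 / 5.75 = 20.348 → 20.35 in.
M: 129 / 5.75 = 22.435 → 22.43 in.
L: 137 / 5.75 = 23.826 → 23.83 in.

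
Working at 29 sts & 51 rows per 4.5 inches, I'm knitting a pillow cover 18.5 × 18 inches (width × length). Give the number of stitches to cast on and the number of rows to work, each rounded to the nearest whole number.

Stitch gauge = 29/4.5 = 6.444 sts/in; 18.5 × 6.444 = 119.22 → 119 sts.
Row gauge = 51/4.5 = 11.333 rows/in; 18 × 11.333 = 204.00 → 204 rows.

Cast on 119 stitches and work 204 rows.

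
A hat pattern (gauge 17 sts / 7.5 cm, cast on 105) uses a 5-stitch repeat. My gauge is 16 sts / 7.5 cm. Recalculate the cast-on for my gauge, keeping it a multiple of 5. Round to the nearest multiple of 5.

105 × 16 / 17 = 98.82.
Nearest multiple of 5: 100.

Cast on 100 stitches.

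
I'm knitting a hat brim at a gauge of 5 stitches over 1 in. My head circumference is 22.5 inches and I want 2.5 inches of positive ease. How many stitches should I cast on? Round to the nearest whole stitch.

Finished = 22.5 + 2.5 = 25 in.
5 / 1 = 5 sts per inch.
25.00 × 5 = 125.00 sts.

125 stitches.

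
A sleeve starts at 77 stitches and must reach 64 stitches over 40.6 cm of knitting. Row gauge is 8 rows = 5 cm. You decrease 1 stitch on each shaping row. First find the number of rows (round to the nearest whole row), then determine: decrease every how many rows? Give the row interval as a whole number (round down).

Rows = 40.6 × 1.6 = 65.0 → 65 rows.
Stitches to remove: 13 → 13 shaping rows (at 1 st each).
65 / 13 = 5.00 → every 5 rows.

Decrease every 5th row.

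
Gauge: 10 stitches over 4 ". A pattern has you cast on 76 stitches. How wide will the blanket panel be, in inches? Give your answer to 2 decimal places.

30.40 inches.

10 stitches / 4 inch = 2.5 stitches per inch.
76 / 2.5 = 30.400 inches.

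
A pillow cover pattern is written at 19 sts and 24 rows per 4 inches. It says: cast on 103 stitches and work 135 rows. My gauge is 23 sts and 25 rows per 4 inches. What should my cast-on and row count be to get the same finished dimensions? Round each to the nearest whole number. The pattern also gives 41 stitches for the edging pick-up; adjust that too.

Cast on 125 stitches; work 141 rows; edging pick-up 50 stitches.

Stitches: 103 × 23/19 = 124.68 → 125.
Rows: 135 × 25/24 = 140.62 → 141.
edging pick-up: 41 × 23/19 = 49.63 → 50.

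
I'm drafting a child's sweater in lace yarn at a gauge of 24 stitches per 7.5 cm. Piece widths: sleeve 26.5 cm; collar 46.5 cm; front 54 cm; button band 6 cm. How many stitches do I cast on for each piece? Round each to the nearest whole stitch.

Rate = 24/7.5 = 3.2 sts per cm.
sleeve: 26.5 × 3.2 = 84.80 → 85.
collar: 46.5 × 3.2 = 148.80 → 149.
front: 54 × 3.2 = 172.80 → 173.
button band: 6 × 3.2 = 19.20 → 19.

sleeve 85; collar 149; front 173; button band 19.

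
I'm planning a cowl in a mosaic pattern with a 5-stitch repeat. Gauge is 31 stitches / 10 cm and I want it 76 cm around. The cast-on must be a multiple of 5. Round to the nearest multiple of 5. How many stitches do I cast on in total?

31 / 10 = 3.1 sts per cm.
76 × 3.1 = 235.60 sts.
Nearest multiple of 5: 235.

Cast on 235 stitches.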